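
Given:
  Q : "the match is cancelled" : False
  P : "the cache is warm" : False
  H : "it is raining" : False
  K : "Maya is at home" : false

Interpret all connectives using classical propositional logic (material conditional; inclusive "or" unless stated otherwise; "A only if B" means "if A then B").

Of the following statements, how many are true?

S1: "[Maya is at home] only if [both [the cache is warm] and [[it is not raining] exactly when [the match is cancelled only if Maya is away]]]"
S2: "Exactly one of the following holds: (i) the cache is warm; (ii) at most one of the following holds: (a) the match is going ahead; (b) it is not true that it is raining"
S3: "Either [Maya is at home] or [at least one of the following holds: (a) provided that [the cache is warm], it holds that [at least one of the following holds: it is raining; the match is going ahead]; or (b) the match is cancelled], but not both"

2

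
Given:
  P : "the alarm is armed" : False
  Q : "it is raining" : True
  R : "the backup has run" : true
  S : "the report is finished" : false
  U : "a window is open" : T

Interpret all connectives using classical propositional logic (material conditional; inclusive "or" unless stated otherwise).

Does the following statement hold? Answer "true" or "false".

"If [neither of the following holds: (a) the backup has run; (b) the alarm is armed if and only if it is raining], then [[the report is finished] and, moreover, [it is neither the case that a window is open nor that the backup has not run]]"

The statement is true.

Values: R=True, P=False, Q=True, S=False, U=True.
Formalization: (R nor (P iff Q)) -> (S and (U nor not R))

P iff Q = False iff True = False
R nor (P iff Q) = True nor False = False
not R = not True = False
U nor not R = True nor False = False
S and (U nor not R) = False and False = False
(R nor (P iff Q)) -> (S and (U nor not R)) = False -> False = True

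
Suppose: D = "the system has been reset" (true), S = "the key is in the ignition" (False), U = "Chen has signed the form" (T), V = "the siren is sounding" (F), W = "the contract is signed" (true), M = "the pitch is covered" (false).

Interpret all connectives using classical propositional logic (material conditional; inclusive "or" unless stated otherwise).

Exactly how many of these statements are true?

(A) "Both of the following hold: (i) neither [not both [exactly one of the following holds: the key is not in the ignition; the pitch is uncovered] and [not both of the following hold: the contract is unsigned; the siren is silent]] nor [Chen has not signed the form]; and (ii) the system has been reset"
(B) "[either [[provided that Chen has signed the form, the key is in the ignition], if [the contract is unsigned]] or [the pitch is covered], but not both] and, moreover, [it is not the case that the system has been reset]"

(A): In symbols: (((not S xor not M) nand (not W nand not V)) nor not U) and D

not S = not False = True
not M = not False = True
not S xor not M = True xor True = False
not W = not True = False
not V = not False = True
not W nand not V = False nand True = True
(not S xor not M) nand (not W nand not V) = False nand True = True
not U = not True = False
((not S xor not M) nand (not W nand not V)) nor not U = True nor False = False
(((not S xor not M) nand (not W nand not V)) nor not U) and D = False and True = False
Hence (A) is false.

(B): Parsed as ((not W -> (U -> S)) xor M) and not D

not W = not True = False
U -> S = True -> False = False
not W -> (U -> S) = False -> False = True
(not W -> (U -> S)) xor M = True xor False = True
not D = not True = False
((not W -> (U -> S)) xor M) and not D = True and False = False
Thus (B) is false.

0 of the 2 statements are true (none).

0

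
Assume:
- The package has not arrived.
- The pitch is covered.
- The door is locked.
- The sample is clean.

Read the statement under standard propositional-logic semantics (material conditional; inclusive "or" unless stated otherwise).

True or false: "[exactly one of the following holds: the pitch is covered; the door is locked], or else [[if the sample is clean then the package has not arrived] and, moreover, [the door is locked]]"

Let Q = "the pitch is covered" (True), R = "the door is locked" (True), S = "the sample is contaminated" (False), P = "the package has arrived" (False).
In symbols: (Q xor R) or ((not S -> not P) and R)

Q xor R = True xor True = False
not S = not False = True
not P = not False = True
not S -> not P = True -> True = True
(not S -> not P) and R = True and True = True
(Q xor R) or ((not S -> not P) and R) = False or True = True

true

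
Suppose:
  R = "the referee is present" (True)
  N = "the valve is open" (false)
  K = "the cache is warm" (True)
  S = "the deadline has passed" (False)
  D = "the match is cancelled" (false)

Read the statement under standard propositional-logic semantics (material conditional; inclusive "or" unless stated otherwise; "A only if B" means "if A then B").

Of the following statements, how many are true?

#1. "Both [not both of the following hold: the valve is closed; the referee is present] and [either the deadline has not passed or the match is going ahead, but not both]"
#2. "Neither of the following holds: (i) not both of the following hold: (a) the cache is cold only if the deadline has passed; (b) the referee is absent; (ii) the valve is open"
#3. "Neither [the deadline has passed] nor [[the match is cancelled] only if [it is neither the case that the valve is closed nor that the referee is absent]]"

0

#1: In symbols: (~N nand R) & (~S xor ~D)

~N = ~F = T
~N nand R = T nand T = F
~S = ~F = T
~D = ~F = T
~S xor ~D = T xor T = F
(~N nand R) & (~S xor ~D) = F & F = F
Thus #1 is false.

#2: In symbols: ((~K -> S) nand ~R) nor N

~K = ~T = F
~K -> S = F -> F = T
~R = ~T = F
(~K -> S) nand ~R = T nand F = T
((~K -> S) nand ~R) nor N = T nor F = F
Hence #2 is false.

#3: Parsed as S nor (D -> (~N nor ~R))

~N = ~F = T
~R = ~T = F
~N nor ~R = T nor F = F
D -> (~N nor ~R) = F -> F = T
S nor (D -> (~N nor ~R)) = F nor T = F
Hence #3 is false.

Count: 0.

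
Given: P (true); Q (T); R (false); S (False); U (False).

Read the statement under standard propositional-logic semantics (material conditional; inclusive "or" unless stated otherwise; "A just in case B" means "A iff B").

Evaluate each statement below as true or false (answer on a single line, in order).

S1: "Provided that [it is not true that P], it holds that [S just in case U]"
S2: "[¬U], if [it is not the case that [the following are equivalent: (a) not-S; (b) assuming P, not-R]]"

S1 T / S2 T

S1: Parsed as ¬P → (S ↔ U)

¬P = ¬T = F
S ↔ U = F ↔ F = T
¬P → (S ↔ U) = F → T = T
So S1 is true.

S2: This is ¬(¬S ↔ (P → ¬R)) → ¬U.

¬S = ¬F = T
¬R = ¬F = T
P → ¬R = T → T = T
¬S ↔ (P → ¬R) = T ↔ T = T
¬(¬S ↔ (P → ¬R)) = ¬T = F
¬U = ¬F = T
¬(¬S ↔ (P → ¬R)) → ¬U = F → T = T
So S2 is true.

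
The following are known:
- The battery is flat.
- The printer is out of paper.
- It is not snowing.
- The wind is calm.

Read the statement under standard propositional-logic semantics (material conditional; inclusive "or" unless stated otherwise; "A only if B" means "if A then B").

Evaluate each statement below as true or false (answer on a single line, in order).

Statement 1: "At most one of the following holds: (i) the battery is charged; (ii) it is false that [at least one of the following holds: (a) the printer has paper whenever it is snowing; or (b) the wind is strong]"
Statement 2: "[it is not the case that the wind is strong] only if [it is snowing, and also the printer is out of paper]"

Let P = "the battery is charged" (F), R = "it is snowing" (F), Q = "the printer has paper" (F), S = "the wind is strong" (F).

Statement 1: Formalization: P ↑ ¬((R → Q) ∨ S)

R → Q = F → F = T
(R → Q) ∨ S = T ∨ F = T
¬((R → Q) ∨ S) = ¬T = F
P ↑ ¬((R → Q) ∨ S) = F ↑ F = T
Thus Statement 1 is true.

Statement 2: Parsed as ¬S → (R ∧ ¬Q)

¬S = ¬F = T
¬Q = ¬F = T
R ∧ ¬Q = F ∧ T = F
¬S → (R ∧ ¬Q) = T → F = F
Hence Statement 2 is false.

Statement 1 true / Statement 2 false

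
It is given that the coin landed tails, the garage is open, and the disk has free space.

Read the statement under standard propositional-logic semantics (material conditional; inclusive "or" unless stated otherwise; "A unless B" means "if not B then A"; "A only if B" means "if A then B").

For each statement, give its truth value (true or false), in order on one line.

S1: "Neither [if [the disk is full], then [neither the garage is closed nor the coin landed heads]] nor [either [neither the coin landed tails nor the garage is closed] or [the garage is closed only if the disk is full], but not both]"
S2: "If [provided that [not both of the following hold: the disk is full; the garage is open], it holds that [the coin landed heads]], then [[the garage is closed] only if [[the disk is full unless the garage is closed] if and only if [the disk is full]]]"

S1 false / S2 true

Let H = "the disk is full" (F), N = "the garage is closed" (F), D = "the coin landed heads" (F).

S1: Formalization: (H → (N ↓ D)) ↓ ((¬D ↓ N) ⊕ (N → H))

N ↓ D = F ↓ F = T
H → (N ↓ D) = F → T = T
¬D = ¬F = T
¬D ↓ N = T ↓ F = F
N → H = F → F = T
(¬D ↓ N) ⊕ (N → H) = F ⊕ T = T
(H → (N ↓ D)) ↓ ((¬D ↓ N) ⊕ (N → H)) = T ↓ T = F
So S1 is false.

S2: This is ((H ↑ ¬N) → D) → (N → ((H ∨ N) ↔ H)).

¬N = ¬F = T
H ↑ ¬N = F ↑ T = T
(H ↑ ¬N) → D = T → F = F
H ∨ N = F ∨ F = F
(H ∨ N) ↔ H = F ↔ F = T
N → ((H ∨ N) ↔ H) = F → T = T
((H ↑ ¬N) → D) → (N → ((H ∨ N) ↔ H)) = F → T = T
Hence S2 is true.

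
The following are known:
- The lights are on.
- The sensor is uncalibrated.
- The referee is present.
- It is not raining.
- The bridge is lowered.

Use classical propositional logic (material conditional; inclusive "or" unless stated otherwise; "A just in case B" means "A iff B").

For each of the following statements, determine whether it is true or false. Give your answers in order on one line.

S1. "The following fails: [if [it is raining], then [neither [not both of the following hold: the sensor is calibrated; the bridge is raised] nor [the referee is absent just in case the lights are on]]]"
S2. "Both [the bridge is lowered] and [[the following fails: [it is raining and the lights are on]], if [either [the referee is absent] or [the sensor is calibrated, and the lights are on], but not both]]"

S1 False / S2 True

Let S = "it is raining" (F), Q = "the sensor is calibrated" (F), U = "the bridge is raised" (F), R = "the referee is present" (T), P = "the lights are on" (T).

S1: Parsed as ~(S -> ((Q nand U) nor (~R <-> P)))

Q nand U = F nand F = T
~R = ~T = F
~R <-> P = F <-> T = F
(Q nand U) nor (~R <-> P) = T nor F = F
S -> ((Q nand U) nor (~R <-> P)) = F -> F = T
~(S -> ((Q nand U) nor (~R <-> P))) = ~T = F
So S1 is false.

S2: Parsed as ~U & ((~R xor (Q & P)) -> ~(S & P))

~U = ~F = T
~R = ~T = F
Q & P = F & T = F
~R xor (Q & P) = F xor F = F
S & P = F & T = F
~(S & P) = ~F = T
(~R xor (Q & P)) -> ~(S & P) = F -> T = T
~U & ((~R xor (Q & P)) -> ~(S & P)) = T & T = T
Thus S2 is true.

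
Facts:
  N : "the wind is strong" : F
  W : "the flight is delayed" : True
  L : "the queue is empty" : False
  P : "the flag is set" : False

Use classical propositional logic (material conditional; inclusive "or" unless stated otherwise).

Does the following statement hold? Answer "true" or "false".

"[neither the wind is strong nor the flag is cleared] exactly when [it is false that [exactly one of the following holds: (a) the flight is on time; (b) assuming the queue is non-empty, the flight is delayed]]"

This is (N ↓ ¬P) ↔ ¬(¬W ⊕ (¬L → W)).

¬P = ¬F = T
N ↓ ¬P = F ↓ T = F
¬W = ¬T = F
¬L = ¬F = T
¬L → W = T → T = T
¬W ⊕ (¬L → W) = F ⊕ T = T
¬(¬W ⊕ (¬L → W)) = ¬T = F
(N ↓ ¬P) ↔ ¬(¬W ⊕ (¬L → W)) = F ↔ F = T

True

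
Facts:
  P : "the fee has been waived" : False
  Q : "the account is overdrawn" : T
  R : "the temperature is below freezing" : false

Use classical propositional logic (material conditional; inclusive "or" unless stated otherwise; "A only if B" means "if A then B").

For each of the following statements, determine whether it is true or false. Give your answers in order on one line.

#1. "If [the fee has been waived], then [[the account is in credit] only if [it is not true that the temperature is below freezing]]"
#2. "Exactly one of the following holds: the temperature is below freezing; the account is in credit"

#1: In symbols: P -> (not Q -> not R)

not Q = not True = False
not R = not False = True
not Q -> not R = False -> True = True
P -> (not Q -> not R) = False -> True = True
Hence #1 is true.

#2: Parsed as R xor not Q

not Q = not True = False
R xor not Q = False xor False = False
Hence #2 is false.

#1 True; #2 False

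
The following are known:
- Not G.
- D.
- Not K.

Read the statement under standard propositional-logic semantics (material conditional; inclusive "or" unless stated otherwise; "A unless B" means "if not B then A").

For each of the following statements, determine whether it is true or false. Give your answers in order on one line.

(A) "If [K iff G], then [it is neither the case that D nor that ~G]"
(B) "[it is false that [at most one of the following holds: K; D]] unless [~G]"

(A) F / (B) T

(A): Parsed as (K <-> G) -> (D nor ~G)

K <-> G = F <-> F = T
~G = ~F = T
D nor ~G = T nor T = F
(K <-> G) -> (D nor ~G) = T -> F = F
So (A) is false.

(B): Parsed as ~(K nand D) | ~G

K nand D = F nand T = T
~(K nand D) = ~T = F
~G = ~F = T
~(K nand D) | ~G = F | T = T
So (B) is true.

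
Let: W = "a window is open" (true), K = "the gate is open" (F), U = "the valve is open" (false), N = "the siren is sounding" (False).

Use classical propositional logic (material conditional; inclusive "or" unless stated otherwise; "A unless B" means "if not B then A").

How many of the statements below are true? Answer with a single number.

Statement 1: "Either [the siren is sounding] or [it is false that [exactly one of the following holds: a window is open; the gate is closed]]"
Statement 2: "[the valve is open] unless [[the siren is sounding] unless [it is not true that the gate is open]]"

2

Statement 1: In symbols: N | ~(W xor ~K)

~K = ~F = T
W xor ~K = T xor T = F
~(W xor ~K) = ~F = T
N | ~(W xor ~K) = F | T = T
So Statement 1 is true.

Statement 2: Formalization: U | (N | ~K)

~K = ~F = T
N | ~K = F | T = T
U | (N | ~K) = F | T = T
Hence Statement 2 is true.

True statements: 2 (Statement 1, Statement 2).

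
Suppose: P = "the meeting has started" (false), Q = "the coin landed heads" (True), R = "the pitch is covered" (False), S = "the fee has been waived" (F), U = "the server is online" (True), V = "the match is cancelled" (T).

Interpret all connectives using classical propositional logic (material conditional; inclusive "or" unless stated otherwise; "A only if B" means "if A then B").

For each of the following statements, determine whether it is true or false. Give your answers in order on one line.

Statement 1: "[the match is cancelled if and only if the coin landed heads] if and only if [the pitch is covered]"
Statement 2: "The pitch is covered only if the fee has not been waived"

Statement 1: This is (V ↔ Q) ↔ R.

V ↔ Q = T ↔ T = T
(V ↔ Q) ↔ R = T ↔ F = F
Hence Statement 1 is false.

Statement 2: In symbols: R → ¬S

¬S = ¬F = T
R → ¬S = F → T = T
Hence Statement 2 is true.

Statement 1 F / Statement 2 T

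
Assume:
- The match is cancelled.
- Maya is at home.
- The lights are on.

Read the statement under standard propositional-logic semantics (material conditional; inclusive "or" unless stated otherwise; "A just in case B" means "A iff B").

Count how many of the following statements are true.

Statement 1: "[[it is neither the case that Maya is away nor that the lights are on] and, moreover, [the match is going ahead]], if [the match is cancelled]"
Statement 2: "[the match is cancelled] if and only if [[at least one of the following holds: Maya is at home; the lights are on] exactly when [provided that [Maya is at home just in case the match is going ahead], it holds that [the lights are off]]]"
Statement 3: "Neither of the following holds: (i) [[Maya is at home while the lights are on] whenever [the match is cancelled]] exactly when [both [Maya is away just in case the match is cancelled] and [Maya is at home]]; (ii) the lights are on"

1

Let P = "the match is cancelled" (T), Q = "Maya is at home" (T), R = "the lights are on" (T).

Statement 1: Formalization: P -> ((~Q nor R) & ~P)

~Q = ~T = F
~Q nor R = F nor T = F
~P = ~T = F
(~Q nor R) & ~P = F & F = F
P -> ((~Q nor R) & ~P) = T -> F = F
So Statement 1 is false.

Statement 2: This is P <-> ((Q | R) <-> ((Q <-> ~P) -> ~R)).

Q | R = T | T = T
~P = ~T = F
Q <-> ~P = T <-> F = F
~R = ~T = F
(Q <-> ~P) -> ~R = F -> F = T
(Q | R) <-> ((Q <-> ~P) -> ~R) = T <-> T = T
P <-> ((Q | R) <-> ((Q <-> ~P) -> ~R)) = T <-> T = T
Hence Statement 2 is true.

Statement 3: This is ((P -> (Q & R)) <-> ((~Q <-> P) & Q)) nor R.

Q & R = T & T = T
P -> (Q & R) = T -> T = T
~Q = ~T = F
~Q <-> P = F <-> T = F
(~Q <-> P) & Q = F & T = F
(P -> (Q & R)) <-> ((~Q <-> P) & Q) = T <-> F = F
((P -> (Q & R)) <-> ((~Q <-> P) & Q)) nor R = F nor T = F
Hence Statement 3 is false.

Count: 1.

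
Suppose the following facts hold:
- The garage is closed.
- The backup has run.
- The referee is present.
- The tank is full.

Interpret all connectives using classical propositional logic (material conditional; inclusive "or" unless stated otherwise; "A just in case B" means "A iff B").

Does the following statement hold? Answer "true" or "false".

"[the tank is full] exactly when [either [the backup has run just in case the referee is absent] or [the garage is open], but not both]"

False.

Let S = "the tank is full" (T), Q = "the backup has run" (T), R = "the referee is present" (T), P = "the garage is closed" (T).
In symbols: S ↔ ((Q ↔ ¬R) ⊕ ¬P)

¬R = ¬T = F
Q ↔ ¬R = T ↔ F = F
¬P = ¬T = F
(Q ↔ ¬R) ⊕ ¬P = F ⊕ F = F
S ↔ ((Q ↔ ¬R) ⊕ ¬P) = T ↔ F = F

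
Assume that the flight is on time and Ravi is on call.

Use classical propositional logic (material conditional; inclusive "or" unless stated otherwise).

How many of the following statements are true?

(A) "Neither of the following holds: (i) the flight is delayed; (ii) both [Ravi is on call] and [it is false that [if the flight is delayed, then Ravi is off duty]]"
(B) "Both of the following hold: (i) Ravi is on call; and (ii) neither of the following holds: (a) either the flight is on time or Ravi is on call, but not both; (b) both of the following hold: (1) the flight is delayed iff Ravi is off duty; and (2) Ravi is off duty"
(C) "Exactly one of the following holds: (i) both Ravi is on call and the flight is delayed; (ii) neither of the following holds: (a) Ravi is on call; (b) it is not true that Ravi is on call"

2

Let N = "the flight is delayed" (F), U = "Ravi is on call" (T).

(A): Parsed as N ↓ (U ∧ ¬(N → ¬U))

¬U = ¬T = F
N → ¬U = F → F = T
¬(N → ¬U) = ¬T = F
U ∧ ¬(N → ¬U) = T ∧ F = F
N ↓ (U ∧ ¬(N → ¬U)) = F ↓ F = T
Hence (A) is true.

(B): Formalization: U ∧ ((¬N ⊕ U) ↓ ((N ↔ ¬U) ∧ ¬U))

¬N = ¬F = T
¬N ⊕ U = T ⊕ T = F
¬U = ¬T = F
N ↔ ¬U = F ↔ F = T
¬U = ¬T = F
(N ↔ ¬U) ∧ ¬U = T ∧ F = F
(¬N ⊕ U) ↓ ((N ↔ ¬U) ∧ ¬U) = F ↓ F = T
U ∧ ((¬N ⊕ U) ↓ ((N ↔ ¬U) ∧ ¬U)) = T ∧ T = T
Hence (B) is true.

(C): Formalization: (U ∧ N) ⊕ (U ↓ ¬U)

U ∧ N = T ∧ F = F
¬U = ¬T = F
U ↓ ¬U = T ↓ F = F
(U ∧ N) ⊕ (U ↓ ¬U) = F ⊕ F = F
So (C) is false.

Count: 2.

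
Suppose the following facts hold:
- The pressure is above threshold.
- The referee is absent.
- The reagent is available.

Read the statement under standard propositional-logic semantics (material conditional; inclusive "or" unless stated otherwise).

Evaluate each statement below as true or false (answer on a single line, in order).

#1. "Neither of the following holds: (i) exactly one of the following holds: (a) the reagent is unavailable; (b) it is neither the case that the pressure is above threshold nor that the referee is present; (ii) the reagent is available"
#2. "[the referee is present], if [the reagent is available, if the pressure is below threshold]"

Let K = "the reagent is available" (T), S = "the pressure is above threshold" (T), W = "the referee is present" (F).

#1: Parsed as (¬K ⊕ (S ↓ W)) ↓ K

¬K = ¬T = F
S ↓ W = T ↓ F = F
¬K ⊕ (S ↓ W) = F ⊕ F = F
(¬K ⊕ (S ↓ W)) ↓ K = F ↓ T = F
So #1 is false.

#2: Parsed as (¬S → K) → W

¬S = ¬T = F
¬S → K = F → T = T
(¬S → K) → W = T → F = F
Thus #2 is false.

#1 false, #2 false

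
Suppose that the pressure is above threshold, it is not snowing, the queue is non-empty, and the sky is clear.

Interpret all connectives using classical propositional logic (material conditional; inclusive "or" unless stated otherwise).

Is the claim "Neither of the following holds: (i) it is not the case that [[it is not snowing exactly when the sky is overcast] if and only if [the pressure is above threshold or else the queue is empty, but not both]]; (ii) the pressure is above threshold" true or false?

False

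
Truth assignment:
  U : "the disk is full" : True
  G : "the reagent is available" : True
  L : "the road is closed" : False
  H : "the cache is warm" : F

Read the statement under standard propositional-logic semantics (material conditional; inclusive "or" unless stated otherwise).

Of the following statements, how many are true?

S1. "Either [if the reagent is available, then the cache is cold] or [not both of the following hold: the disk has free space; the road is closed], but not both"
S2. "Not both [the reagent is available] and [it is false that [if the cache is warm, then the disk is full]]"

1

S1: This is (G → ¬H) ⊕ (¬U ↑ L).

¬H = ¬F = T
G → ¬H = T → T = T
¬U = ¬T = F
¬U ↑ L = F ↑ F = T
(G → ¬H) ⊕ (¬U ↑ L) = T ⊕ T = F
Thus S1 is false.

S2: Parsed as G ↑ ¬(H → U)

H → U = F → T = T
¬(H → U) = ¬T = F
G ↑ ¬(H → U) = T ↑ F = T
Hence S2 is true.

True statements: 1 (S2).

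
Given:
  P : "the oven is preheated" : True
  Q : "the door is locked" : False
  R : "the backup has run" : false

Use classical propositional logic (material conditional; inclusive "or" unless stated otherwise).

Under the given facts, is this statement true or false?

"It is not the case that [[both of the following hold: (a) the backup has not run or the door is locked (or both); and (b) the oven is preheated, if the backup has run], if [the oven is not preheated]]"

False

Values: P=T, R=F, Q=F.
Parsed as ¬(¬P → ((¬R ∨ Q) ∧ (R → P)))

¬P = ¬T = F
¬R = ¬F = T
¬R ∨ Q = T ∨ F = T
R → P = F → T = T
(¬R ∨ Q) ∧ (R → P) = T ∧ T = T
¬P → ((¬R ∨ Q) ∧ (R → P)) = F → T = T
¬(¬P → ((¬R ∨ Q) ∧ (R → P))) = ¬T = F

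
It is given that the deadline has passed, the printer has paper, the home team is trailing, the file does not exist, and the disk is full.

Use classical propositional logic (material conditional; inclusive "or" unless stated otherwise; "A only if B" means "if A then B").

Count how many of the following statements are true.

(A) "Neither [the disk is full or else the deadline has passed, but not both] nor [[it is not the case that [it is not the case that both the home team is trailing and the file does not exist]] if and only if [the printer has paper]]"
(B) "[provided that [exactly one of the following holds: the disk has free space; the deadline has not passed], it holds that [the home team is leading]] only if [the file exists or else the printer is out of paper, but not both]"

0

Let U = "the disk is full" (True), P = "the deadline has passed" (True), R = "the home team is leading" (False), S = "the file exists" (False), Q = "the printer has paper" (True).

(A): This is (U xor P) nor (not (not R nand not S) iff Q).

U xor P = True xor True = False
not R = not False = True
not S = not False = True
not R nand not S = True nand True = False
not (not R nand not S) = not False = True
not (not R nand not S) iff Q = True iff True = True
(U xor P) nor (not (not R nand not S) iff Q) = False nor True = False
Hence (A) is false.

(B): Parsed as ((not U xor not P) -> R) -> (S xor not Q)

not U = not True = False
not P = not True = False
not U xor not P = False xor False = False
(not U xor not P) -> R = False -> False = True
not Q = not True = False
S xor not Q = False xor False = False
((not U xor not P) -> R) -> (S xor not Q) = True -> False = False
Hence (B) is false.

0 of the 2 statements are true (none).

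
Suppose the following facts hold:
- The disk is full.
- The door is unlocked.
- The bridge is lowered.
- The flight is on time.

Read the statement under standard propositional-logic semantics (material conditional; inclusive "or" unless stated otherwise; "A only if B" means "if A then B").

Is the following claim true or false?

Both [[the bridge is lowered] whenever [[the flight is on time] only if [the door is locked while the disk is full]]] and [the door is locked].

False.

Let S = "the flight is delayed" (False), Q = "the door is locked" (False), P = "the disk is full" (True), R = "the bridge is raised" (False).
Parsed as ((not S -> (Q and P)) -> not R) and Q

not S = not False = True
Q and P = False and True = False
not S -> (Q and P) = True -> False = False
not R = not False = True
(not S -> (Q and P)) -> not R = False -> True = True
((not S -> (Q and P)) -> not R) and Q = True and False = False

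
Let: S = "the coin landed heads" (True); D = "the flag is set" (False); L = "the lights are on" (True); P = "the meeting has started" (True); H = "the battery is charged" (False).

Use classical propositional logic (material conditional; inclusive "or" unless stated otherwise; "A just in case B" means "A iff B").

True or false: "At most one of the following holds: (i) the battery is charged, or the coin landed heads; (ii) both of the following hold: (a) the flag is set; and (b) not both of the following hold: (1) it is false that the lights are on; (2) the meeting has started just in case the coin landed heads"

true

Values: H=F, S=T, D=F, L=T, P=T.
Formalization: (H ∨ S) ↑ (D ∧ (¬L ↑ (P ↔ S)))

H ∨ S = F ∨ T = T
¬L = ¬T = F
P ↔ S = T ↔ T = T
¬L ↑ (P ↔ S) = F ↑ T = T
D ∧ (¬L ↑ (P ↔ S)) = F ∧ T = F
(H ∨ S) ↑ (D ∧ (¬L ↑ (P ↔ S))) = T ↑ F = T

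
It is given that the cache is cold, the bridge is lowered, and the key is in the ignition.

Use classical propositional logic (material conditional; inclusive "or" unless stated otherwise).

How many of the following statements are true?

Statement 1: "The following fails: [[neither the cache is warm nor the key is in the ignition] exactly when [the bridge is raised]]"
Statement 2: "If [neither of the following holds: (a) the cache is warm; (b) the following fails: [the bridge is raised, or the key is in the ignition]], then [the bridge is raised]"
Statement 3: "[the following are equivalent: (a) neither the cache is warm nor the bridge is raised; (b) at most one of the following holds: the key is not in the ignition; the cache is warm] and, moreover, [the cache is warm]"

0

Let W = "the cache is warm" (F), G = "the key is in the ignition" (T), H = "the bridge is raised" (F).

Statement 1: This is ~((W nor G) <-> H).

W nor G = F nor T = F
(W nor G) <-> H = F <-> F = T
~((W nor G) <-> H) = ~T = F
So Statement 1 is false.

Statement 2: This is (W nor ~(H | G)) -> H.

H | G = F | T = T
~(H | G) = ~T = F
W nor ~(H | G) = F nor F = T
(W nor ~(H | G)) -> H = T -> F = F
Thus Statement 2 is false.

Statement 3: Formalization: ((W nor H) <-> (~G nand W)) & W

W nor H = F nor F = T
~G = ~T = F
~G nand W = F nand F = T
(W nor H) <-> (~G nand W) = T <-> T = T
((W nor H) <-> (~G nand W)) & W = T & F = F
So Statement 3 is false.

0 of the 3 statements are true (none).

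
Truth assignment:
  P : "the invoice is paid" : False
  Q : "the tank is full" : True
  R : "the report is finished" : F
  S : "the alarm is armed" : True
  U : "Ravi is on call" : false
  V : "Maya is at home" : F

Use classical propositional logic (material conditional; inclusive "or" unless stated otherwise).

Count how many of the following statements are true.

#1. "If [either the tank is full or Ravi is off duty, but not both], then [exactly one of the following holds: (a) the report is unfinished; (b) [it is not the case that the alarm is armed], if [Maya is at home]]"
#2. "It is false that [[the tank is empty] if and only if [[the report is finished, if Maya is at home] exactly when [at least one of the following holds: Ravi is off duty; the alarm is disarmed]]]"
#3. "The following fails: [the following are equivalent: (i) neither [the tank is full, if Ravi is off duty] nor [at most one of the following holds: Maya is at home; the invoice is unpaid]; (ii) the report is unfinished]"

#1: Formalization: (Q xor not U) -> (not R xor (V -> not S))

not U = not False = True
Q xor not U = True xor True = False
not R = not False = True
not S = not True = False
V -> not S = False -> False = True
not R xor (V -> not S) = True xor True = False
(Q xor not U) -> (not R xor (V -> not S)) = False -> False = True
Hence #1 is true.

#2: Parsed as not (not Q iff ((V -> R) iff (not U or not S)))

not Q = not True = False
V -> R = False -> False = True
not U = not False = True
not S = not True = False
not U or not S = True or False = True
(V -> R) iff (not U or not S) = True iff True = True
not Q iff ((V -> R) iff (not U or not S)) = False iff True = False
not (not Q iff ((V -> R) iff (not U or not S))) = not False = True
Hence #2 is true.

#3: Parsed as not (((not U -> Q) nor (V nand not P)) iff not R)

not U = not False = True
not U -> Q = True -> True = True
not P = not False = True
V nand not P = False nand True = True
(not U -> Q) nor (V nand not P) = True nor True = False
not R = not False = True
((not U -> Q) nor (V nand not P)) iff not R = False iff True = False
not (((not U -> Q) nor (V nand not P)) iff not R) = not False = True
Hence #3 is true.

Count: 3.

3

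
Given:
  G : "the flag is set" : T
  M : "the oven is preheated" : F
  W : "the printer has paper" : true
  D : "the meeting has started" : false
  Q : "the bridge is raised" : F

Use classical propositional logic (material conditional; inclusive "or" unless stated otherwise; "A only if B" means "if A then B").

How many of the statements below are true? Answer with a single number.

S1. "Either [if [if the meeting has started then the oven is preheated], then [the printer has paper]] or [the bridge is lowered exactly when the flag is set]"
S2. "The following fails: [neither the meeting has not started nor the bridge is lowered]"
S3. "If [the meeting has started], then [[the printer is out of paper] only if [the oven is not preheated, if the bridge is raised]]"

3

S1: Formalization: ((D -> M) -> W) or (not Q iff G)

D -> M = False -> False = True
(D -> M) -> W = True -> True = True
not Q = not False = True
not Q iff G = True iff True = True
((D -> M) -> W) or (not Q iff G) = True or True = True
Hence S1 is true.

S2: In symbols: not (not D nor not Q)

not D = not False = True
not Q = not False = True
not D nor not Q = True nor True = False
not (not D nor not Q) = not False = True
Thus S2 is true.

S3: Parsed as D -> (not W -> (Q -> not M))

not W = not True = False
not M = not False = True
Q -> not M = False -> True = True
not W -> (Q -> not M) = False -> True = True
D -> (not W -> (Q -> not M)) = False -> True = True
Hence S3 is true.

True statements: 3.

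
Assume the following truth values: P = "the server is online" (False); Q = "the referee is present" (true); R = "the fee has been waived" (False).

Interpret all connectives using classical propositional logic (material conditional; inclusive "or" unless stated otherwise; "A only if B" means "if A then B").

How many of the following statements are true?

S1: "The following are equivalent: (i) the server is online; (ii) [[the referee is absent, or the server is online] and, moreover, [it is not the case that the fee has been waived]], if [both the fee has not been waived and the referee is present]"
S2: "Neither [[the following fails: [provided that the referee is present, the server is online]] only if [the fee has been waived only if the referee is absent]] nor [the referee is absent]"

1

S1: Parsed as P ↔ ((¬R ∧ Q) → ((¬Q ∨ P) ∧ ¬R))

¬R = ¬F = T
¬R ∧ Q = T ∧ T = T
¬Q = ¬T = F
¬Q ∨ P = F ∨ F = F
¬R = ¬F = T
(¬Q ∨ P) ∧ ¬R = F ∧ T = F
(¬R ∧ Q) → ((¬Q ∨ P) ∧ ¬R) = T → F = F
P ↔ ((¬R ∧ Q) → ((¬Q ∨ P) ∧ ¬R)) = F ↔ F = T
So S1 is true.

S2: This is (¬(Q → P) → (R → ¬Q)) ↓ ¬Q.

Q → P = T → F = F
¬(Q → P) = ¬F = T
¬Q = ¬T = F
R → ¬Q = F → F = T
¬(Q → P) → (R → ¬Q) = T → T = T
¬Q = ¬T = F
(¬(Q → P) → (R → ¬Q)) ↓ ¬Q = T ↓ F = F
Hence S2 is false.

Count: 1.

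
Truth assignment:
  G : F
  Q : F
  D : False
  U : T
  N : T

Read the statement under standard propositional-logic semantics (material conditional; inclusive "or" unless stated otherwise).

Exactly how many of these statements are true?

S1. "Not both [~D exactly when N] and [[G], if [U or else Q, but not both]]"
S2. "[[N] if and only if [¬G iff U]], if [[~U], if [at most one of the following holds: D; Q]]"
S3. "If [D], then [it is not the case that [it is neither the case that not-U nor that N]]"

S1: Parsed as (~D <-> N) nand ((U xor Q) -> G)

~D = ~F = T
~D <-> N = T <-> T = T
U xor Q = T xor F = T
(U xor Q) -> G = T -> F = F
(~D <-> N) nand ((U xor Q) -> G) = T nand F = T
So S1 is true.

S2: Formalization: ((D nand Q) -> ~U) -> (N <-> (~G <-> U))

D nand Q = F nand F = T
~U = ~T = F
(D nand Q) -> ~U = T -> F = F
~G = ~F = T
~G <-> U = T <-> T = T
N <-> (~G <-> U) = T <-> T = T
((D nand Q) -> ~U) -> (N <-> (~G <-> U)) = F -> T = T
Hence S2 is true.

S3: Formalization: D -> ~(~U nor N)

~U = ~T = F
~U nor N = F nor T = F
~(~U nor N) = ~F = T
D -> ~(~U nor N) = F -> T = T
So S3 is true.

Count: 3.

3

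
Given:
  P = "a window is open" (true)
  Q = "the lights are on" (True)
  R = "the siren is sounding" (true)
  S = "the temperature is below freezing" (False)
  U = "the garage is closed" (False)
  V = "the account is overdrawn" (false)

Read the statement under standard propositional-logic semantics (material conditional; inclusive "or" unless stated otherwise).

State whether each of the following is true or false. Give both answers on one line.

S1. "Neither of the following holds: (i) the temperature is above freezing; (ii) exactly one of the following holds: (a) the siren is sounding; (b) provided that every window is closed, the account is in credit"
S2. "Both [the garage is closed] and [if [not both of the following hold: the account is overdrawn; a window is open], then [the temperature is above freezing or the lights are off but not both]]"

S1 false, S2 false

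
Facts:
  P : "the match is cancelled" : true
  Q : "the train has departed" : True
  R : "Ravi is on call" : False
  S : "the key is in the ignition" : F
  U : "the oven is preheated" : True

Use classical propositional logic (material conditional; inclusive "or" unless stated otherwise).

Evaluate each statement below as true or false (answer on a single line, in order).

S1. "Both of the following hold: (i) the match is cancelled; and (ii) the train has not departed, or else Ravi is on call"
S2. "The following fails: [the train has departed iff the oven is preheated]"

S1 False; S2 False

S1: Parsed as P and (not Q or R)

not Q = not True = False
not Q or R = False or False = False
P and (not Q or R) = True and False = False
Thus S1 is false.

S2: This is not (Q iff U).

Q iff U = True iff True = True
not (Q iff U) = not True = False
Hence S2 is false.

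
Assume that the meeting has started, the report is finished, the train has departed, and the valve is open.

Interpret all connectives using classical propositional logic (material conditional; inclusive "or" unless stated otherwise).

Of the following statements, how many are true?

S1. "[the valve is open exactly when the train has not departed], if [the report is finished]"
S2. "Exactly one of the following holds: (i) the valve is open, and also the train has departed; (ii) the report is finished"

Let P = "the report is finished" (T), M = "the valve is open" (T), W = "the train has departed" (T).

S1: This is P -> (M <-> ~W).

~W = ~T = F
M <-> ~W = T <-> F = F
P -> (M <-> ~W) = T -> F = F
Hence S1 is false.

S2: Formalization: (M & W) xor P

M & W = T & T = T
(M & W) xor P = T xor T = F
Thus S2 is false.

Count: 0.

0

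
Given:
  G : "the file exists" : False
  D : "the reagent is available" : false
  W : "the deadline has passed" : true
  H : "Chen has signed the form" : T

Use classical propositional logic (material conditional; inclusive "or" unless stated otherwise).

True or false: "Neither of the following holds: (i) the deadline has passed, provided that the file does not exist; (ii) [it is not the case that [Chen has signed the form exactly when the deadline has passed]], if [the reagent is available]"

Formalization: (¬G → W) ↓ (D → ¬(H ↔ W))

¬G = ¬F = T
¬G → W = T → T = T
H ↔ W = T ↔ T = T
¬(H ↔ W) = ¬T = F
D → ¬(H ↔ W) = F → F = T
(¬G → W) ↓ (D → ¬(H ↔ W)) = T ↓ T = F

False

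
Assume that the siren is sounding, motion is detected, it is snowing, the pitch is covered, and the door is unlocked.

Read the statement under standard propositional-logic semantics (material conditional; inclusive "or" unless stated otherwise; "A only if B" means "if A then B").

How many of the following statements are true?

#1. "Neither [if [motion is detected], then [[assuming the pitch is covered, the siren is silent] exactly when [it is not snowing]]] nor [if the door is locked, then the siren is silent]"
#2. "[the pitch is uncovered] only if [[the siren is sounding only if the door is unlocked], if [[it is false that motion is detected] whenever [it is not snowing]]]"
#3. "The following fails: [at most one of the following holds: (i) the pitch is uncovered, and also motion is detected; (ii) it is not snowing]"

1

Let Q = "motion is detected" (True), S = "the pitch is covered" (True), P = "the siren is sounding" (True), R = "it is snowing" (True), U = "the door is locked" (False).

#1: Parsed as (Q -> ((S -> not P) iff not R)) nor (U -> not P)

not P = not True = False
S -> not P = True -> False = False
not R = not True = False
(S -> not P) iff not R = False iff False = True
Q -> ((S -> not P) iff not R) = True -> True = True
not P = not True = False
U -> not P = False -> False = True
(Q -> ((S -> not P) iff not R)) nor (U -> not P) = True nor True = False
Hence #1 is false.

#2: Parsed as not S -> ((not R -> not Q) -> (P -> not U))

not S = not True = False
not R = not True = False
not Q = not True = False
not R -> not Q = False -> False = True
not U = not False = True
P -> not U = True -> True = True
(not R -> not Q) -> (P -> not U) = True -> True = True
not S -> ((not R -> not Q) -> (P -> not U)) = False -> True = True
Hence #2 is true.

#3: Formalization: not ((not S and Q) nand not R)

not S = not True = False
not S and Q = False and True = False
not R = not True = False
(not S and Q) nand not R = False nand False = True
not ((not S and Q) nand not R) = not True = False
Hence #3 is false.

1 of the 3 statements is true.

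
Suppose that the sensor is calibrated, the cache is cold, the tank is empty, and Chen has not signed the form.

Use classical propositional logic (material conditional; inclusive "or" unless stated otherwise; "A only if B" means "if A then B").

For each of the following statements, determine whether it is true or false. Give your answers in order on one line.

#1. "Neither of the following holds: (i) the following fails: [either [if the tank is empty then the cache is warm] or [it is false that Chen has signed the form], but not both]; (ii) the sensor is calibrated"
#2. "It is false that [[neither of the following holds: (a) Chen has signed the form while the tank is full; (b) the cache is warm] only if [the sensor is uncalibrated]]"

Let R = "the tank is full" (F), Q = "the cache is warm" (F), S = "Chen has signed the form" (F), P = "the sensor is calibrated" (T).

#1: In symbols: ¬((¬R → Q) ⊕ ¬S) ↓ P

¬R = ¬F = T
¬R → Q = T → F = F
¬S = ¬F = T
(¬R → Q) ⊕ ¬S = F ⊕ T = T
¬((¬R → Q) ⊕ ¬S) = ¬T = F
¬((¬R → Q) ⊕ ¬S) ↓ P = F ↓ T = F
Hence #1 is false.

#2: This is ¬(((S ∧ R) ↓ Q) → ¬P).

S ∧ R = F ∧ F = F
(S ∧ R) ↓ Q = F ↓ F = T
¬P = ¬T = F
((S ∧ R) ↓ Q) → ¬P = T → F = F
¬(((S ∧ R) ↓ Q) → ¬P) = ¬F = T
So #2 is true.

#1 F, #2 T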